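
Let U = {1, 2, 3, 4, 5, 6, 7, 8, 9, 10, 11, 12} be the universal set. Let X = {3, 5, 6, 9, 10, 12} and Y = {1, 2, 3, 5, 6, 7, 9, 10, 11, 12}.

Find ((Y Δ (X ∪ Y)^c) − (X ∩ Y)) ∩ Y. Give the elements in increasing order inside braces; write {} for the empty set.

X ∪ Y = {1, 2, 3, 5, 6, 7, 9, 10, 11, 12}
(X ∪ Y)^c = {4, 8}
Y Δ (X ∪ Y)^c = {1, 2, 3, 4, 5, 6, 7, 8, 9, 10, 11, 12}
X ∩ Y = {3, 5, 6, 9, 10, 12}
(Y Δ (X ∪ Y)^c) − (X ∩ Y) = {1, 2, 4, 7, 8, 11}
((Y Δ (X ∪ Y)^c) − (X ∩ Y)) ∩ Y = {1, 2, 7, 11}

{1, 2, 7, 11}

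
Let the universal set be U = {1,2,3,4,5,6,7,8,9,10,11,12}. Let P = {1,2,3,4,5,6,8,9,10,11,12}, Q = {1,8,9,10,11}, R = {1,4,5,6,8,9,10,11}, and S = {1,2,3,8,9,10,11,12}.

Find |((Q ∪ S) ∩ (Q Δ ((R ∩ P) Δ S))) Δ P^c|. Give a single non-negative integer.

Q ∪ S = {1,2,3,8,9,10,11,12}
R ∩ P = {1,4,5,6,8,9,10,11}
(R ∩ P) Δ S = {2,3,4,5,6,12}
Q Δ ((R ∩ P) Δ S) = {1,2,3,4,5,6,8,9,10,11,12}
(Q ∪ S) ∩ (Q Δ ((R ∩ P) Δ S)) = {1,2,3,8,9,10,11,12}
P^c = {7}
((Q ∪ S) ∩ (Q Δ ((R ∩ P) Δ S))) Δ P^c = {1,2,3,7,8,9,10,11,12}
|((Q ∪ S) ∩ (Q Δ ((R ∩ P) Δ S))) Δ P^c| = 9

9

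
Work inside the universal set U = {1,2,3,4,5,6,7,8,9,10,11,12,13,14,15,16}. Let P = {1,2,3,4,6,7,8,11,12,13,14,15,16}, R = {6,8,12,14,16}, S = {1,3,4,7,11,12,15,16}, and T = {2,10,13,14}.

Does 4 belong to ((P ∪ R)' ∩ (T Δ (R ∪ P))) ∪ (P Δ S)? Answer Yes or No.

No

4 ∈ P and 4 ∉ R, so 4 ∈ P ∪ R
4 ∉ (P ∪ R)' since 4 ∈ (P ∪ R)
4 ∉ R and 4 ∈ P, so 4 ∈ R ∪ P
4 ∉ T and 4 ∈ (R ∪ P), so 4 ∈ T Δ (R ∪ P)
4 ∉ (P ∪ R)' and 4 ∈ (T Δ (R ∪ P)), so 4 ∉ (P ∪ R)' ∩ (T Δ (R ∪ P))
4 ∈ P and 4 ∈ S, so 4 ∉ P Δ S
4 ∉ ((P ∪ R)' ∩ (T Δ (R ∪ P))) and 4 ∉ (P Δ S), so 4 ∉ ((P ∪ R)' ∩ (T Δ (R ∪ P))) ∪ (P Δ S)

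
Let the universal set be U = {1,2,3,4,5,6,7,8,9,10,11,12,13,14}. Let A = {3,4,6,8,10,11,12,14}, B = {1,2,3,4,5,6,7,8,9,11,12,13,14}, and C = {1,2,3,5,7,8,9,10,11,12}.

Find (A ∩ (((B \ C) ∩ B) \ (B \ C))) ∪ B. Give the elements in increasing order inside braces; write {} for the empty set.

B \ C = {4,6,13,14}
(B \ C) ∩ B = {4,6,13,14}
((B \ C) ∩ B) \ (B \ C) = {}
A ∩ (((B \ C) ∩ B) \ (B \ C)) = {}
(A ∩ (((B \ C) ∩ B) \ (B \ C))) ∪ B = {1,2,3,4,5,6,7,8,9,11,12,13,14}

{1,2,3,4,5,6,7,8,9,11,12,13,14}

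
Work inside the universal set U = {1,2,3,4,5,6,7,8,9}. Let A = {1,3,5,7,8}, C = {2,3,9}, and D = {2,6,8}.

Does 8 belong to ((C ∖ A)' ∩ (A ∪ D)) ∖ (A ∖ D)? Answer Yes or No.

8 ∉ C and 8 ∈ A, so 8 ∉ C ∖ A
8 ∈ (C ∖ A)' since 8 ∉ (C ∖ A)
8 ∈ A and 8 ∈ D, so 8 ∈ A ∪ D
8 ∈ (C ∖ A)' and 8 ∈ (A ∪ D), so 8 ∈ (C ∖ A)' ∩ (A ∪ D)
8 ∈ A and 8 ∈ D, so 8 ∉ A ∖ D
8 ∈ ((C ∖ A)' ∩ (A ∪ D)) and 8 ∉ (A ∖ D), so 8 ∈ ((C ∖ A)' ∩ (A ∪ D)) ∖ (A ∖ D)

Yes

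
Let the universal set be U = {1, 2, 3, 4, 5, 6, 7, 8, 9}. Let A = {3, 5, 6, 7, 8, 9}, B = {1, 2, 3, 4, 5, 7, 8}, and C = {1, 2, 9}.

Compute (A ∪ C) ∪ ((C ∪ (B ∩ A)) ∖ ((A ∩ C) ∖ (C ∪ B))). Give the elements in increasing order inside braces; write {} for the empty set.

A ∪ C = {1, 2, 3, 5, 6, 7, 8, 9}
B ∩ A = {3, 5, 7, 8}
C ∪ (B ∩ A) = {1, 2, 3, 5, 7, 8, 9}
A ∩ C = {9}
C ∪ B = {1, 2, 3, 4, 5, 7, 8, 9}
(A ∩ C) ∖ (C ∪ B) = {}
(C ∪ (B ∩ A)) ∖ ((A ∩ C) ∖ (C ∪ B)) = {1, 2, 3, 5, 7, 8, 9}
(A ∪ C) ∪ ((C ∪ (B ∩ A)) ∖ ((A ∩ C) ∖ (C ∪ B))) = {1, 2, 3, 5, 6, 7, 8, 9}

{1, 2, 3, 5, 6, 7, 8, 9}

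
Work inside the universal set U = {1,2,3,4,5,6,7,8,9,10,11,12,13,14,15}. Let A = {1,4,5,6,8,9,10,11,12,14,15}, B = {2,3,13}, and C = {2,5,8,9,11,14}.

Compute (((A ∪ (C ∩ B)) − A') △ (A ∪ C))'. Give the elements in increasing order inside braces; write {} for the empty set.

C ∩ B = {2}
A ∪ (C ∩ B) = {1,2,4,5,6,8,9,10,11,12,14,15}
A' = {2,3,7,13}
(A ∪ (C ∩ B)) − A' = {1,4,5,6,8,9,10,11,12,14,15}
A ∪ C = {1,2,4,5,6,8,9,10,11,12,14,15}
((A ∪ (C ∩ B)) − A') △ (A ∪ C) = {2}
(((A ∪ (C ∩ B)) − A') △ (A ∪ C))' = {1,3,4,5,6,7,8,9,10,11,12,13,14,15}

{1,3,4,5,6,7,8,9,10,11,12,13,14,15}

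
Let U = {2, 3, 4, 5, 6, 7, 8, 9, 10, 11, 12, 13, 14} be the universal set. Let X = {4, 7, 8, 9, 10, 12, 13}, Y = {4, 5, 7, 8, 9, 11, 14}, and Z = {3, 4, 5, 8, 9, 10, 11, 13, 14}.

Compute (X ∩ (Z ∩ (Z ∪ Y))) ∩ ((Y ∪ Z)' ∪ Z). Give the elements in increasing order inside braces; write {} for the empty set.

{4, 8, 9, 10, 13}

Z ∪ Y = {3, 4, 5, 7, 8, 9, 10, 11, 13, 14}
Z ∩ (Z ∪ Y) = {3, 4, 5, 8, 9, 10, 11, 13, 14}
X ∩ (Z ∩ (Z ∪ Y)) = {4, 8, 9, 10, 13}
Y ∪ Z = {3, 4, 5, 7, 8, 9, 10, 11, 13, 14}
(Y ∪ Z)' = {2, 6, 12}
(Y ∪ Z)' ∪ Z = {2, 3, 4, 5, 6, 8, 9, 10, 11, 12, 13, 14}
(X ∩ (Z ∩ (Z ∪ Y))) ∩ ((Y ∪ Z)' ∪ Z) = {4, 8, 9, 10, 13}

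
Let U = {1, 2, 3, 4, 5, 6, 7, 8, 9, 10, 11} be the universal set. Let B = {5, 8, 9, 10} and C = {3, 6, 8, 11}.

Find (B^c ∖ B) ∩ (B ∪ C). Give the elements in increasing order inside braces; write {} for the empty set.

{3, 6, 11}

B^c = {1, 2, 3, 4, 6, 7, 11}
B^c ∖ B = {1, 2, 3, 4, 6, 7, 11}
B ∪ C = {3, 5, 6, 8, 9, 10, 11}
(B^c ∖ B) ∩ (B ∪ C) = {3, 6, 11}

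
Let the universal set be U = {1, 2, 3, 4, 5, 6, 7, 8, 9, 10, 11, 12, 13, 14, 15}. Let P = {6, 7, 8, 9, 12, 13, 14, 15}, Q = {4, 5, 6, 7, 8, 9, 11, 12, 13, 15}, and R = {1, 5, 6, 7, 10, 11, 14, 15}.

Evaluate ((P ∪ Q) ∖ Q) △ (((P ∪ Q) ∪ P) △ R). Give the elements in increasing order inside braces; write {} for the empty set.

{1, 4, 8, 9, 10, 12, 13, 14}

P ∪ Q = {4, 5, 6, 7, 8, 9, 11, 12, 13, 14, 15}
(P ∪ Q) ∖ Q = {14}
(P ∪ Q) ∪ P = {4, 5, 6, 7, 8, 9, 11, 12, 13, 14, 15}
((P ∪ Q) ∪ P) △ R = {1, 4, 8, 9, 10, 12, 13}
((P ∪ Q) ∖ Q) △ (((P ∪ Q) ∪ P) △ R) = {1, 4, 8, 9, 10, 12, 13, 14}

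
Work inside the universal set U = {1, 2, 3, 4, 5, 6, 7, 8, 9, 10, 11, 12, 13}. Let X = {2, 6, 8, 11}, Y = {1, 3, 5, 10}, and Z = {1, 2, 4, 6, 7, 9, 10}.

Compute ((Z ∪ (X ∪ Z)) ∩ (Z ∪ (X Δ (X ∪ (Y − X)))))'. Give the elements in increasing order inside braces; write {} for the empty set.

{3, 5, 8, 11, 12, 13}

X ∪ Z = {1, 2, 4, 6, 7, 8, 9, 10, 11}
Z ∪ (X ∪ Z) = {1, 2, 4, 6, 7, 8, 9, 10, 11}
Y − X = {1, 3, 5, 10}
X ∪ (Y − X) = {1, 2, 3, 5, 6, 8, 10, 11}
X Δ (X ∪ (Y − X)) = {1, 3, 5, 10}
Z ∪ (X Δ (X ∪ (Y − X))) = {1, 2, 3, 4, 5, 6, 7, 9, 10}
(Z ∪ (X ∪ Z)) ∩ (Z ∪ (X Δ (X ∪ (Y − X)))) = {1, 2, 4, 6, 7, 9, 10}
((Z ∪ (X ∪ Z)) ∩ (Z ∪ (X Δ (X ∪ (Y − X)))))' = {3, 5, 8, 11, 12, 13}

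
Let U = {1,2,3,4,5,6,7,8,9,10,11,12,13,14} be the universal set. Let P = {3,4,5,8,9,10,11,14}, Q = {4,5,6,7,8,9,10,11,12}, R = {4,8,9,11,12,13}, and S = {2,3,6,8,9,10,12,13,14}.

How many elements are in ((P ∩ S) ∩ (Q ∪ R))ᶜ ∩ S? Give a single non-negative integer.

P ∩ S = {3,8,9,10,14}
Q ∪ R = {4,5,6,7,8,9,10,11,12,13}
(P ∩ S) ∩ (Q ∪ R) = {8,9,10}
((P ∩ S) ∩ (Q ∪ R))ᶜ = {1,2,3,4,5,6,7,11,12,13,14}
((P ∩ S) ∩ (Q ∪ R))ᶜ ∩ S = {2,3,6,12,13,14}
|((P ∩ S) ∩ (Q ∪ R))ᶜ ∩ S| = 6

6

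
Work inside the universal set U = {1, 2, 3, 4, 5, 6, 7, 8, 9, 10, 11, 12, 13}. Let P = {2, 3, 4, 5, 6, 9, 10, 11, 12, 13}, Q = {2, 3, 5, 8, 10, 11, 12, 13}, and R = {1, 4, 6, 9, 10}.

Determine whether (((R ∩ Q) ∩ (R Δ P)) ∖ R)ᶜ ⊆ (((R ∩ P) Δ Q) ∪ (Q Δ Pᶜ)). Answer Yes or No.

Yes

R ∩ Q = {10}
R Δ P = {1, 2, 3, 5, 11, 12, 13}
(R ∩ Q) ∩ (R Δ P) = {}
((R ∩ Q) ∩ (R Δ P)) ∖ R = {}
(((R ∩ Q) ∩ (R Δ P)) ∖ R)ᶜ = {1, 2, 3, 4, 5, 6, 7, 8, 9, 10, 11, 12, 13}
R ∩ P = {4, 6, 9, 10}
(R ∩ P) Δ Q = {2, 3, 4, 5, 6, 8, 9, 11, 12, 13}
Pᶜ = {1, 7, 8}
Q Δ Pᶜ = {1, 2, 3, 5, 7, 10, 11, 12, 13}
((R ∩ P) Δ Q) ∪ (Q Δ Pᶜ) = {1, 2, 3, 4, 5, 6, 7, 8, 9, 10, 11, 12, 13}
Every element of {1, 2, 3, 4, 5, 6, 7, 8, 9, 10, 11, 12, 13} is in {1, 2, 3, 4, 5, 6, 7, 8, 9, 10, 11, 12, 13}, so (((R ∩ Q) ∩ (R Δ P)) ∖ R)ᶜ ⊆ ((R ∩ P) Δ Q) ∪ (Q Δ Pᶜ).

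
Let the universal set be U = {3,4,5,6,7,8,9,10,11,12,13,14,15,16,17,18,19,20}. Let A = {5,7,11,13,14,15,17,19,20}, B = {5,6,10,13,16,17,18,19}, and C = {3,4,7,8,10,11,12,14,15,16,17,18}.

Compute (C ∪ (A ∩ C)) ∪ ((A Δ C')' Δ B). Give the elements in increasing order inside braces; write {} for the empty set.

A ∩ C = {7,11,14,15,17}
C ∪ (A ∩ C) = {3,4,7,8,10,11,12,14,15,16,17,18}
C' = {5,6,9,13,19,20}
A Δ C' = {6,7,9,11,14,15,17}
(A Δ C')' = {3,4,5,8,10,12,13,16,18,19,20}
(A Δ C')' Δ B = {3,4,6,8,12,17,20}
(C ∪ (A ∩ C)) ∪ ((A Δ C')' Δ B) = {3,4,6,7,8,10,11,12,14,15,16,17,18,20}

{3,4,6,7,8,10,11,12,14,15,16,17,18,20}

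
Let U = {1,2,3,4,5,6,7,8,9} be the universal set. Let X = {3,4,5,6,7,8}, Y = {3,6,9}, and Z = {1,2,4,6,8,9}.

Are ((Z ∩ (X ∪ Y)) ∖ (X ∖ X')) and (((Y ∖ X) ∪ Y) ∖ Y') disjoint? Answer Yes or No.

X ∪ Y = {3,4,5,6,7,8,9}
Z ∩ (X ∪ Y) = {4,6,8,9}
X' = {1,2,9}
X ∖ X' = {3,4,5,6,7,8}
(Z ∩ (X ∪ Y)) ∖ (X ∖ X') = {9}
Y ∖ X = {9}
(Y ∖ X) ∪ Y = {3,6,9}
Y' = {1,2,4,5,7,8}
((Y ∖ X) ∪ Y) ∖ Y' = {3,6,9}
9 lies in both, so they are not disjoint.

No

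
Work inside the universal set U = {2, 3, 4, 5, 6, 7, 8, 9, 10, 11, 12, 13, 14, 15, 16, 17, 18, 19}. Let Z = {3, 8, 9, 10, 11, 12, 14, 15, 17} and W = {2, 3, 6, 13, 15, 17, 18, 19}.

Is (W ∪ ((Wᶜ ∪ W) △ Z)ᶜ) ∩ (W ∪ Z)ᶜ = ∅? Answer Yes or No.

Wᶜ = {4, 5, 7, 8, 9, 10, 11, 12, 14, 16}
Wᶜ ∪ W = {2, 3, 4, 5, 6, 7, 8, 9, 10, 11, 12, 13, 14, 15, 16, 17, 18, 19}
(Wᶜ ∪ W) △ Z = {2, 4, 5, 6, 7, 13, 16, 18, 19}
((Wᶜ ∪ W) △ Z)ᶜ = {3, 8, 9, 10, 11, 12, 14, 15, 17}
W ∪ ((Wᶜ ∪ W) △ Z)ᶜ = {2, 3, 6, 8, 9, 10, 11, 12, 13, 14, 15, 17, 18, 19}
W ∪ Z = {2, 3, 6, 8, 9, 10, 11, 12, 13, 14, 15, 17, 18, 19}
(W ∪ Z)ᶜ = {4, 5, 7, 16}
{2, 3, 6, 8, 9, 10, 11, 12, 13, 14, 15, 17, 18, 19} and {4, 5, 7, 16} share no elements.

Yes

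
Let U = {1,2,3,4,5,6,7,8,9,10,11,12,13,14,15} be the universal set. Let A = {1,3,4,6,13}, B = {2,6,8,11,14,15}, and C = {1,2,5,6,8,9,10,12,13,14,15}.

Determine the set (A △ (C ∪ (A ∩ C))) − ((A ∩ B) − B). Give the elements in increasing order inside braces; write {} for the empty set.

A ∩ C = {1,6,13}
C ∪ (A ∩ C) = {1,2,5,6,8,9,10,12,13,14,15}
A △ (C ∪ (A ∩ C)) = {2,3,4,5,8,9,10,12,14,15}
A ∩ B = {6}
(A ∩ B) − B = {}
(A △ (C ∪ (A ∩ C))) − ((A ∩ B) − B) = {2,3,4,5,8,9,10,12,14,15}

{2,3,4,5,8,9,10,12,14,15}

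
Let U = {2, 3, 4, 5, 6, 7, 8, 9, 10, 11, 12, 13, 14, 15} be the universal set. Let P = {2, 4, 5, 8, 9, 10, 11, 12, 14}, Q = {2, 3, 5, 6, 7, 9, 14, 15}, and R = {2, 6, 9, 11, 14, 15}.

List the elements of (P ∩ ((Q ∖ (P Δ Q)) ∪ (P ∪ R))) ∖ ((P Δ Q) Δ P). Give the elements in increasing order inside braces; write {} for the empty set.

{4, 8, 10, 11, 12}

P Δ Q = {3, 4, 6, 7, 8, 10, 11, 12, 15}
Q ∖ (P Δ Q) = {2, 5, 9, 14}
P ∪ R = {2, 4, 5, 6, 8, 9, 10, 11, 12, 14, 15}
(Q ∖ (P Δ Q)) ∪ (P ∪ R) = {2, 4, 5, 6, 8, 9, 10, 11, 12, 14, 15}
P ∩ ((Q ∖ (P Δ Q)) ∪ (P ∪ R)) = {2, 4, 5, 8, 9, 10, 11, 12, 14}
(P Δ Q) Δ P = {2, 3, 5, 6, 7, 9, 14, 15}
(P ∩ ((Q ∖ (P Δ Q)) ∪ (P ∪ R))) ∖ ((P Δ Q) Δ P) = {4, 8, 10, 11, 12}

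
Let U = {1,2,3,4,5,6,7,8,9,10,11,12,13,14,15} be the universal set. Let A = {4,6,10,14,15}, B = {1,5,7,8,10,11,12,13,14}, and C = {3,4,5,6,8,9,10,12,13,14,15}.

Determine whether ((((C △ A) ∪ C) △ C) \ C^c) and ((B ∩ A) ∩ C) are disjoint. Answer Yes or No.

C △ A = {3,5,8,9,12,13}
(C △ A) ∪ C = {3,4,5,6,8,9,10,12,13,14,15}
((C △ A) ∪ C) △ C = {}
C^c = {1,2,7,11}
(((C △ A) ∪ C) △ C) \ C^c = {}
B ∩ A = {10,14}
(B ∩ A) ∩ C = {10,14}
{} and {10,14} share no elements.

Yes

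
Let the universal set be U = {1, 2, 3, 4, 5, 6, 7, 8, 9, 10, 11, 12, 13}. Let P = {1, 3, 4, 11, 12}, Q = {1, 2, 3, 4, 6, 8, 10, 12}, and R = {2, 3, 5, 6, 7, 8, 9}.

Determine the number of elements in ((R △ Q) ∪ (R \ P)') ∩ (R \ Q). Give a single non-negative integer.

R △ Q = {1, 4, 5, 7, 9, 10, 12}
R \ P = {2, 5, 6, 7, 8, 9}
(R \ P)' = {1, 3, 4, 10, 11, 12, 13}
(R △ Q) ∪ (R \ P)' = {1, 3, 4, 5, 7, 9, 10, 11, 12, 13}
R \ Q = {5, 7, 9}
((R △ Q) ∪ (R \ P)') ∩ (R \ Q) = {5, 7, 9}
|((R △ Q) ∪ (R \ P)') ∩ (R \ Q)| = 3

3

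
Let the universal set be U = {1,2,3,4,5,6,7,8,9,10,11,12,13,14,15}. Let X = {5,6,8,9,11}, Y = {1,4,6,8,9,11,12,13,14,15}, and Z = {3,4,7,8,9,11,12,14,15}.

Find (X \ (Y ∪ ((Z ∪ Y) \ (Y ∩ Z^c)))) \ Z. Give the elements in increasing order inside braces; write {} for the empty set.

Z ∪ Y = {1,3,4,6,7,8,9,11,12,13,14,15}
Z^c = {1,2,5,6,10,13}
Y ∩ Z^c = {1,6,13}
(Z ∪ Y) \ (Y ∩ Z^c) = {3,4,7,8,9,11,12,14,15}
Y ∪ ((Z ∪ Y) \ (Y ∩ Z^c)) = {1,3,4,6,7,8,9,11,12,13,14,15}
X \ (Y ∪ ((Z ∪ Y) \ (Y ∩ Z^c))) = {5}
(X \ (Y ∪ ((Z ∪ Y) \ (Y ∩ Z^c)))) \ Z = {5}

{5}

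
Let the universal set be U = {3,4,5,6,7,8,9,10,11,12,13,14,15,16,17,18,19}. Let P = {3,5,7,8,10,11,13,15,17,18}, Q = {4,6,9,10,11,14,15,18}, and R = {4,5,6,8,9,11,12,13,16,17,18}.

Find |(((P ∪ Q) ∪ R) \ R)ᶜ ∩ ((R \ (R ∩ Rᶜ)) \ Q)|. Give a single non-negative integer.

P ∪ Q = {3,4,5,6,7,8,9,10,11,13,14,15,17,18}
(P ∪ Q) ∪ R = {3,4,5,6,7,8,9,10,11,12,13,14,15,16,17,18}
((P ∪ Q) ∪ R) \ R = {3,7,10,14,15}
(((P ∪ Q) ∪ R) \ R)ᶜ = {4,5,6,8,9,11,12,13,16,17,18,19}
Rᶜ = {3,7,10,14,15,19}
R ∩ Rᶜ = {}
R \ (R ∩ Rᶜ) = {4,5,6,8,9,11,12,13,16,17,18}
(R \ (R ∩ Rᶜ)) \ Q = {5,8,12,13,16,17}
(((P ∪ Q) ∪ R) \ R)ᶜ ∩ ((R \ (R ∩ Rᶜ)) \ Q) = {5,8,12,13,16,17}
|(((P ∪ Q) ∪ R) \ R)ᶜ ∩ ((R \ (R ∩ Rᶜ)) \ Q)| = 6

6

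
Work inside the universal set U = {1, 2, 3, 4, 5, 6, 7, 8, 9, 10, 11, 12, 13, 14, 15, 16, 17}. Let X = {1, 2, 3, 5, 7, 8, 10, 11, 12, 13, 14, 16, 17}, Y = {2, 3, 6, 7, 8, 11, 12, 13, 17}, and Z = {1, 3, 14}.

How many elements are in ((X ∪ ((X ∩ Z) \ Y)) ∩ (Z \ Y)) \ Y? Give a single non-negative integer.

X ∩ Z = {1, 3, 14}
(X ∩ Z) \ Y = {1, 14}
X ∪ ((X ∩ Z) \ Y) = {1, 2, 3, 5, 7, 8, 10, 11, 12, 13, 14, 16, 17}
Z \ Y = {1, 14}
(X ∪ ((X ∩ Z) \ Y)) ∩ (Z \ Y) = {1, 14}
((X ∪ ((X ∩ Z) \ Y)) ∩ (Z \ Y)) \ Y = {1, 14}
|((X ∪ ((X ∩ Z) \ Y)) ∩ (Z \ Y)) \ Y| = 2

2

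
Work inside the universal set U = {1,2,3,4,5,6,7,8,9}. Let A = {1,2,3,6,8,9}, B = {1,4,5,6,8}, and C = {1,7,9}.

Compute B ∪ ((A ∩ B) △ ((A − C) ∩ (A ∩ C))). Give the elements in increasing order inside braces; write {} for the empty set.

A ∩ B = {1,6,8}
A − C = {2,3,6,8}
A ∩ C = {1,9}
(A − C) ∩ (A ∩ C) = {}
(A ∩ B) △ ((A − C) ∩ (A ∩ C)) = {1,6,8}
B ∪ ((A ∩ B) △ ((A − C) ∩ (A ∩ C))) = {1,4,5,6,8}

{1,4,5,6,8}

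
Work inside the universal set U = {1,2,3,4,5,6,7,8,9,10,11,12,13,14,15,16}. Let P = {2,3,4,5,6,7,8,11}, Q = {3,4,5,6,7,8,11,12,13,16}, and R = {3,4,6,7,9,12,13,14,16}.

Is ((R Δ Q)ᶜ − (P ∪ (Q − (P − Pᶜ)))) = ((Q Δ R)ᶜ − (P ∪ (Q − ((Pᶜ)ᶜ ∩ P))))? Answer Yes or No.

Yes

R Δ Q = {5,8,9,11,14}
(R Δ Q)ᶜ = {1,2,3,4,6,7,10,12,13,15,16}
Pᶜ = {1,9,10,12,13,14,15,16}
P − Pᶜ = {2,3,4,5,6,7,8,11}
Q − (P − Pᶜ) = {12,13,16}
P ∪ (Q − (P − Pᶜ)) = {2,3,4,5,6,7,8,11,12,13,16}
(R Δ Q)ᶜ − (P ∪ (Q − (P − Pᶜ))) = {1,10,15}
Q Δ R = {5,8,9,11,14}
(Q Δ R)ᶜ = {1,2,3,4,6,7,10,12,13,15,16}
(Pᶜ)ᶜ = {2,3,4,5,6,7,8,11}
(Pᶜ)ᶜ ∩ P = {2,3,4,5,6,7,8,11}
Q − ((Pᶜ)ᶜ ∩ P) = {12,13,16}
P ∪ (Q − ((Pᶜ)ᶜ ∩ P)) = {2,3,4,5,6,7,8,11,12,13,16}
(Q Δ R)ᶜ − (P ∪ (Q − ((Pᶜ)ᶜ ∩ P))) = {1,10,15}
Both equal {1,10,15}, so (R Δ Q)ᶜ − (P ∪ (Q − (P − Pᶜ))) = (Q Δ R)ᶜ − (P ∪ (Q − ((Pᶜ)ᶜ ∩ P))).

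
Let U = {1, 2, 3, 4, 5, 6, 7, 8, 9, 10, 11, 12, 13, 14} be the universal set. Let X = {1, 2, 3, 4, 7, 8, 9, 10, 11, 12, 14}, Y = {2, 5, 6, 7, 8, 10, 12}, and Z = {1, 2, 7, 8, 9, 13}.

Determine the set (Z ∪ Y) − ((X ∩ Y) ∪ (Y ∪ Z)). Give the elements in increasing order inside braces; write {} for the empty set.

Z ∪ Y = {1, 2, 5, 6, 7, 8, 9, 10, 12, 13}
X ∩ Y = {2, 7, 8, 10, 12}
Y ∪ Z = {1, 2, 5, 6, 7, 8, 9, 10, 12, 13}
(X ∩ Y) ∪ (Y ∪ Z) = {1, 2, 5, 6, 7, 8, 9, 10, 12, 13}
(Z ∪ Y) − ((X ∩ Y) ∪ (Y ∪ Z)) = {}

{}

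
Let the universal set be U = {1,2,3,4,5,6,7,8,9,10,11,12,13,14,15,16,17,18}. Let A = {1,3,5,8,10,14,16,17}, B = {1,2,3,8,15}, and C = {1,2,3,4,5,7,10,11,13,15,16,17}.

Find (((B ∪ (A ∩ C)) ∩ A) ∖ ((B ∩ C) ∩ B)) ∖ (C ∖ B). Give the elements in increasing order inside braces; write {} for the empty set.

A ∩ C = {1,3,5,10,16,17}
B ∪ (A ∩ C) = {1,2,3,5,8,10,15,16,17}
(B ∪ (A ∩ C)) ∩ A = {1,3,5,8,10,16,17}
B ∩ C = {1,2,3,15}
(B ∩ C) ∩ B = {1,2,3,15}
((B ∪ (A ∩ C)) ∩ A) ∖ ((B ∩ C) ∩ B) = {5,8,10,16,17}
C ∖ B = {4,5,7,10,11,13,16,17}
(((B ∪ (A ∩ C)) ∩ A) ∖ ((B ∩ C) ∩ B)) ∖ (C ∖ B) = {8}

{8}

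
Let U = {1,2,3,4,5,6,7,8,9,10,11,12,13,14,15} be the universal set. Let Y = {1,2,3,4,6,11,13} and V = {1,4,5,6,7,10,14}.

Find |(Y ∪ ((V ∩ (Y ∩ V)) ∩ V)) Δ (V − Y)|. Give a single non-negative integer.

Y ∩ V = {1,4,6}
V ∩ (Y ∩ V) = {1,4,6}
(V ∩ (Y ∩ V)) ∩ V = {1,4,6}
Y ∪ ((V ∩ (Y ∩ V)) ∩ V) = {1,2,3,4,6,11,13}
V − Y = {5,7,10,14}
(Y ∪ ((V ∩ (Y ∩ V)) ∩ V)) Δ (V − Y) = {1,2,3,4,5,6,7,10,11,13,14}
|(Y ∪ ((V ∩ (Y ∩ V)) ∩ V)) Δ (V − Y)| = 11

11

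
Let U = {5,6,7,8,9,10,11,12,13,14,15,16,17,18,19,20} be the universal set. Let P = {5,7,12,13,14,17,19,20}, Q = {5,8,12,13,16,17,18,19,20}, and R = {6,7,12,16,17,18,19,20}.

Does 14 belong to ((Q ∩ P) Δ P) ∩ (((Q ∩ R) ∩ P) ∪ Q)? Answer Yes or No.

14 ∉ Q and 14 ∈ P, so 14 ∉ Q ∩ P
14 ∉ (Q ∩ P) and 14 ∈ P, so 14 ∈ (Q ∩ P) Δ P
14 ∉ Q and 14 ∉ R, so 14 ∉ Q ∩ R
14 ∉ (Q ∩ R) and 14 ∈ P, so 14 ∉ (Q ∩ R) ∩ P
14 ∉ ((Q ∩ R) ∩ P) and 14 ∉ Q, so 14 ∉ ((Q ∩ R) ∩ P) ∪ Q
14 ∈ ((Q ∩ P) Δ P) and 14 ∉ (((Q ∩ R) ∩ P) ∪ Q), so 14 ∉ ((Q ∩ P) Δ P) ∩ (((Q ∩ R) ∩ P) ∪ Q)

No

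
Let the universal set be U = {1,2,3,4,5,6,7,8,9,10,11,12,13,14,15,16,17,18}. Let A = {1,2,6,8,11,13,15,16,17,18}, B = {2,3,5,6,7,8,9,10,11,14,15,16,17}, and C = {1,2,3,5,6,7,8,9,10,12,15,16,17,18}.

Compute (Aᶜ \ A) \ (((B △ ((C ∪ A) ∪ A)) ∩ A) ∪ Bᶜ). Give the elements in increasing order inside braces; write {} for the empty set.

{3,5,7,9,10,14}

Aᶜ = {3,4,5,7,9,10,12,14}
Aᶜ \ A = {3,4,5,7,9,10,12,14}
C ∪ A = {1,2,3,5,6,7,8,9,10,11,12,13,15,16,17,18}
(C ∪ A) ∪ A = {1,2,3,5,6,7,8,9,10,11,12,13,15,16,17,18}
B △ ((C ∪ A) ∪ A) = {1,12,13,14,18}
(B △ ((C ∪ A) ∪ A)) ∩ A = {1,13,18}
Bᶜ = {1,4,12,13,18}
((B △ ((C ∪ A) ∪ A)) ∩ A) ∪ Bᶜ = {1,4,12,13,18}
(Aᶜ \ A) \ (((B △ ((C ∪ A) ∪ A)) ∩ A) ∪ Bᶜ) = {3,5,7,9,10,14}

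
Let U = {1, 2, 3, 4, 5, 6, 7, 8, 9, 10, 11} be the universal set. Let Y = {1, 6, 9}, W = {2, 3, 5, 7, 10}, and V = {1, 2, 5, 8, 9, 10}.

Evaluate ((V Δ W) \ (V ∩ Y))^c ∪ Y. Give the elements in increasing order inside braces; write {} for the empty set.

V Δ W = {1, 3, 7, 8, 9}
V ∩ Y = {1, 9}
(V Δ W) \ (V ∩ Y) = {3, 7, 8}
((V Δ W) \ (V ∩ Y))^c = {1, 2, 4, 5, 6, 9, 10, 11}
((V Δ W) \ (V ∩ Y))^c ∪ Y = {1, 2, 4, 5, 6, 9, 10, 11}

{1, 2, 4, 5, 6, 9, 10, 11}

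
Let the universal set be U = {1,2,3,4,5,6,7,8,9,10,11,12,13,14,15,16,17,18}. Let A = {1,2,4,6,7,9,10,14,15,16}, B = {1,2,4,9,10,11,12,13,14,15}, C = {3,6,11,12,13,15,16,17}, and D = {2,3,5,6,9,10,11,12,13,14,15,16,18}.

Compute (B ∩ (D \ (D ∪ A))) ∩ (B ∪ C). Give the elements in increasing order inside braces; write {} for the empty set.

{}

D ∪ A = {1,2,3,4,5,6,7,9,10,11,12,13,14,15,16,18}
D \ (D ∪ A) = {}
B ∩ (D \ (D ∪ A)) = {}
B ∪ C = {1,2,3,4,6,9,10,11,12,13,14,15,16,17}
(B ∩ (D \ (D ∪ A))) ∩ (B ∪ C) = {}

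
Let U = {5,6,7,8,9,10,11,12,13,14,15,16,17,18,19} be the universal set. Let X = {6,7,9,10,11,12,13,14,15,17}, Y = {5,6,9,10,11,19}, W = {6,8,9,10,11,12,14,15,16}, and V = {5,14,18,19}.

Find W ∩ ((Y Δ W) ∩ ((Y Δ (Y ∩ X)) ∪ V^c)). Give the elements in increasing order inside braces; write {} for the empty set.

Y Δ W = {5,8,12,14,15,16,19}
Y ∩ X = {6,9,10,11}
Y Δ (Y ∩ X) = {5,19}
V^c = {6,7,8,9,10,11,12,13,15,16,17}
(Y Δ (Y ∩ X)) ∪ V^c = {5,6,7,8,9,10,11,12,13,15,16,17,19}
(Y Δ W) ∩ ((Y Δ (Y ∩ X)) ∪ V^c) = {5,8,12,15,16,19}
W ∩ ((Y Δ W) ∩ ((Y Δ (Y ∩ X)) ∪ V^c)) = {8,12,15,16}

{8,12,15,16}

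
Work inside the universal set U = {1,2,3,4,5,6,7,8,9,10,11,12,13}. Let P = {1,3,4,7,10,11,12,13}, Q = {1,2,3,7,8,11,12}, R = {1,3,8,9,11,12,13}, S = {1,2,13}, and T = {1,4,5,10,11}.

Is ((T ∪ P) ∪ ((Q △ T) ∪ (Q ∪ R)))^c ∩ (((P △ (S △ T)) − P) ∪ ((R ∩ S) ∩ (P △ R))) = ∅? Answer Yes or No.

T ∪ P = {1,3,4,5,7,10,11,12,13}
Q △ T = {2,3,4,5,7,8,10,12}
Q ∪ R = {1,2,3,7,8,9,11,12,13}
(Q △ T) ∪ (Q ∪ R) = {1,2,3,4,5,7,8,9,10,11,12,13}
(T ∪ P) ∪ ((Q △ T) ∪ (Q ∪ R)) = {1,2,3,4,5,7,8,9,10,11,12,13}
((T ∪ P) ∪ ((Q △ T) ∪ (Q ∪ R)))^c = {6}
S △ T = {2,4,5,10,11,13}
P △ (S △ T) = {1,2,3,5,7,12}
(P △ (S △ T)) − P = {2,5}
R ∩ S = {1,13}
P △ R = {4,7,8,9,10}
(R ∩ S) ∩ (P △ R) = {}
((P △ (S △ T)) − P) ∪ ((R ∩ S) ∩ (P △ R)) = {2,5}
{6} and {2,5} share no elements.

Yes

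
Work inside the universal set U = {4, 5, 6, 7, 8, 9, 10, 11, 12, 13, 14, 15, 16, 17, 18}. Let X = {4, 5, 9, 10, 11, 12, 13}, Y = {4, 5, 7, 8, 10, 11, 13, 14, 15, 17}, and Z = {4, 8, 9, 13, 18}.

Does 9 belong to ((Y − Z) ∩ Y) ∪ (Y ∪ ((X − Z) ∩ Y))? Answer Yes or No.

9 ∉ Y and 9 ∈ Z, so 9 ∉ Y − Z
9 ∉ (Y − Z) and 9 ∉ Y, so 9 ∉ (Y − Z) ∩ Y
9 ∈ X and 9 ∈ Z, so 9 ∉ X − Z
9 ∉ (X − Z) and 9 ∉ Y, so 9 ∉ (X − Z) ∩ Y
9 ∉ Y and 9 ∉ ((X − Z) ∩ Y), so 9 ∉ Y ∪ ((X − Z) ∩ Y)
9 ∉ ((Y − Z) ∩ Y) and 9 ∉ (Y ∪ ((X − Z) ∩ Y)), so 9 ∉ ((Y − Z) ∩ Y) ∪ (Y ∪ ((X − Z) ∩ Y))

No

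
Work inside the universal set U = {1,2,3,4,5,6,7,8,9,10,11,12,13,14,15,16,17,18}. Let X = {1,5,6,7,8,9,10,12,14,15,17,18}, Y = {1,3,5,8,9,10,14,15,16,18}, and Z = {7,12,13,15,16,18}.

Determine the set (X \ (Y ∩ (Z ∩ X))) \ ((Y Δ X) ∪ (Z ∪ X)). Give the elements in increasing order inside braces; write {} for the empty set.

Z ∩ X = {7,12,15,18}
Y ∩ (Z ∩ X) = {15,18}
X \ (Y ∩ (Z ∩ X)) = {1,5,6,7,8,9,10,12,14,17}
Y Δ X = {3,6,7,12,16,17}
Z ∪ X = {1,5,6,7,8,9,10,12,13,14,15,16,17,18}
(Y Δ X) ∪ (Z ∪ X) = {1,3,5,6,7,8,9,10,12,13,14,15,16,17,18}
(X \ (Y ∩ (Z ∩ X))) \ ((Y Δ X) ∪ (Z ∪ X)) = {}

{}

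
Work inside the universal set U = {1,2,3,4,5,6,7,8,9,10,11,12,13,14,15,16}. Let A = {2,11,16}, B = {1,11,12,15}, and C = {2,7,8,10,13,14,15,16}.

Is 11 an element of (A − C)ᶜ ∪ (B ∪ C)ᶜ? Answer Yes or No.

No

11 ∈ A and 11 ∉ C, so 11 ∈ A − C
11 ∉ (A − C)ᶜ since 11 ∈ (A − C)
11 ∈ B and 11 ∉ C, so 11 ∈ B ∪ C
11 ∉ (B ∪ C)ᶜ since 11 ∈ (B ∪ C)
11 ∉ (A − C)ᶜ and 11 ∉ (B ∪ C)ᶜ, so 11 ∉ (A − C)ᶜ ∪ (B ∪ C)ᶜ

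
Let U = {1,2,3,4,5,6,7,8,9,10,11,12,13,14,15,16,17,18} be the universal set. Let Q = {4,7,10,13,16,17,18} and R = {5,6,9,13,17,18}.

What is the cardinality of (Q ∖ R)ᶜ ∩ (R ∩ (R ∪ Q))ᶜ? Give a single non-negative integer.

8

Q ∖ R = {4,7,10,16}
(Q ∖ R)ᶜ = {1,2,3,5,6,8,9,11,12,13,14,15,17,18}
R ∪ Q = {4,5,6,7,9,10,13,16,17,18}
R ∩ (R ∪ Q) = {5,6,9,13,17,18}
(R ∩ (R ∪ Q))ᶜ = {1,2,3,4,7,8,10,11,12,14,15,16}
(Q ∖ R)ᶜ ∩ (R ∩ (R ∪ Q))ᶜ = {1,2,3,8,11,12,14,15}
|(Q ∖ R)ᶜ ∩ (R ∩ (R ∪ Q))ᶜ| = 8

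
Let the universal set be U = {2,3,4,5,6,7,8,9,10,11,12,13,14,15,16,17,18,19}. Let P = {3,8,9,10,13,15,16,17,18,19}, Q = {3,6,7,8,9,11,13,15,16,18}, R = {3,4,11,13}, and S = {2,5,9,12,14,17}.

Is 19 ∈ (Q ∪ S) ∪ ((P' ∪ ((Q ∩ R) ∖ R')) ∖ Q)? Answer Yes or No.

19 ∉ Q and 19 ∉ S, so 19 ∉ Q ∪ S
19 ∈ P, so 19 ∉ P'
19 ∉ Q and 19 ∉ R, so 19 ∉ Q ∩ R
19 ∉ R, so 19 ∈ R'
19 ∉ (Q ∩ R) and 19 ∈ R', so 19 ∉ (Q ∩ R) ∖ R'
19 ∉ P' and 19 ∉ ((Q ∩ R) ∖ R'), so 19 ∉ P' ∪ ((Q ∩ R) ∖ R')
19 ∉ (P' ∪ ((Q ∩ R) ∖ R')) and 19 ∉ Q, so 19 ∉ (P' ∪ ((Q ∩ R) ∖ R')) ∖ Q
19 ∉ (Q ∪ S) and 19 ∉ ((P' ∪ ((Q ∩ R) ∖ R')) ∖ Q), so 19 ∉ (Q ∪ S) ∪ ((P' ∪ ((Q ∩ R) ∖ R')) ∖ Q)

No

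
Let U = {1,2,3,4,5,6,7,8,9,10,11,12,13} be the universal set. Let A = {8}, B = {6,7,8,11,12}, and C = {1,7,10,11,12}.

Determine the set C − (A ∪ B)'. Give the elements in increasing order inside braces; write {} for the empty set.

{7,11,12}

A ∪ B = {6,7,8,11,12}
(A ∪ B)' = {1,2,3,4,5,9,10,13}
C − (A ∪ B)' = {7,11,12}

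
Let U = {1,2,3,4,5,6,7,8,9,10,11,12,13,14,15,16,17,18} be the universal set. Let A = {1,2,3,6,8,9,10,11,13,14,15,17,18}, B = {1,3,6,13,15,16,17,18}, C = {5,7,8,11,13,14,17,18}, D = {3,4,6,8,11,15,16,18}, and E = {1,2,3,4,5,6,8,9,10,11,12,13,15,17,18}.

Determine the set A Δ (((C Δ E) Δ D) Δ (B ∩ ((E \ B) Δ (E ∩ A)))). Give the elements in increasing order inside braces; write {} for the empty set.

C Δ E = {1,2,3,4,6,7,9,10,12,14,15}
(C Δ E) Δ D = {1,2,7,8,9,10,11,12,14,16,18}
E \ B = {2,4,5,8,9,10,11,12}
E ∩ A = {1,2,3,6,8,9,10,11,13,15,17,18}
(E \ B) Δ (E ∩ A) = {1,3,4,5,6,12,13,15,17,18}
B ∩ ((E \ B) Δ (E ∩ A)) = {1,3,6,13,15,17,18}
((C Δ E) Δ D) Δ (B ∩ ((E \ B) Δ (E ∩ A))) = {2,3,6,7,8,9,10,11,12,13,14,15,16,17}
A Δ (((C Δ E) Δ D) Δ (B ∩ ((E \ B) Δ (E ∩ A)))) = {1,7,12,16,18}

{1,7,12,16,18}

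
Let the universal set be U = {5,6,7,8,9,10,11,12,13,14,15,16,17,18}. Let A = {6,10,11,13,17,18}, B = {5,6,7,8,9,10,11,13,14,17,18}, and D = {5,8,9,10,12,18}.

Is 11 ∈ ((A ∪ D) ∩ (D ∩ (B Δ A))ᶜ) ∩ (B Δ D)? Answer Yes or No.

11 ∈ A and 11 ∉ D, so 11 ∈ A ∪ D
11 ∈ B and 11 ∈ A, so 11 ∉ B Δ A
11 ∉ D and 11 ∉ (B Δ A), so 11 ∉ D ∩ (B Δ A)
11 ∈ (D ∩ (B Δ A))ᶜ since 11 ∉ (D ∩ (B Δ A))
11 ∈ (A ∪ D) and 11 ∈ (D ∩ (B Δ A))ᶜ, so 11 ∈ (A ∪ D) ∩ (D ∩ (B Δ A))ᶜ
11 ∈ B and 11 ∉ D, so 11 ∈ B Δ D
11 ∈ ((A ∪ D) ∩ (D ∩ (B Δ A))ᶜ) and 11 ∈ (B Δ D), so 11 ∈ ((A ∪ D) ∩ (D ∩ (B Δ A))ᶜ) ∩ (B Δ D)

Yes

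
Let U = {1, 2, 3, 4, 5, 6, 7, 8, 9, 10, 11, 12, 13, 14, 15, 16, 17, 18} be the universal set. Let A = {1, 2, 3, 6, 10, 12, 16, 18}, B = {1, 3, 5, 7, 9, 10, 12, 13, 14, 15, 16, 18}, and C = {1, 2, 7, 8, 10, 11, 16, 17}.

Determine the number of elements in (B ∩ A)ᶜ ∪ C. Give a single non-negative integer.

B ∩ A = {1, 3, 10, 12, 16, 18}
(B ∩ A)ᶜ = {2, 4, 5, 6, 7, 8, 9, 11, 13, 14, 15, 17}
(B ∩ A)ᶜ ∪ C = {1, 2, 4, 5, 6, 7, 8, 9, 10, 11, 13, 14, 15, 16, 17}
|(B ∩ A)ᶜ ∪ C| = 15

15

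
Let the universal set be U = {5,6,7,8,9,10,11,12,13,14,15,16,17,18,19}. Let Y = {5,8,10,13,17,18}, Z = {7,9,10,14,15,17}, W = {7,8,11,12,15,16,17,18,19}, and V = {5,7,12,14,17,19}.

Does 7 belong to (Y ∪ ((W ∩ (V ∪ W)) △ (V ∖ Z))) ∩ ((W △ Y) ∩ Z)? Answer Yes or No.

Yes

7 ∈ V and 7 ∈ W, so 7 ∈ V ∪ W
7 ∈ W and 7 ∈ (V ∪ W), so 7 ∈ W ∩ (V ∪ W)
7 ∈ V and 7 ∈ Z, so 7 ∉ V ∖ Z
7 ∈ (W ∩ (V ∪ W)) and 7 ∉ (V ∖ Z), so 7 ∈ (W ∩ (V ∪ W)) △ (V ∖ Z)
7 ∉ Y and 7 ∈ ((W ∩ (V ∪ W)) △ (V ∖ Z)), so 7 ∈ Y ∪ ((W ∩ (V ∪ W)) △ (V ∖ Z))
7 ∈ W and 7 ∉ Y, so 7 ∈ W △ Y
7 ∈ (W △ Y) and 7 ∈ Z, so 7 ∈ (W △ Y) ∩ Z
7 ∈ (Y ∪ ((W ∩ (V ∪ W)) △ (V ∖ Z))) and 7 ∈ ((W △ Y) ∩ Z), so 7 ∈ (Y ∪ ((W ∩ (V ∪ W)) △ (V ∖ Z))) ∩ ((W △ Y) ∩ Z)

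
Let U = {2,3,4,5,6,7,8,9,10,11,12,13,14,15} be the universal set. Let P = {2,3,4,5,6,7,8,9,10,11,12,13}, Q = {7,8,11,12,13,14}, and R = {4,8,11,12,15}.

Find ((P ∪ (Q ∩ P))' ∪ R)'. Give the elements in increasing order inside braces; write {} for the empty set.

{2,3,5,6,7,9,10,13}

Q ∩ P = {7,8,11,12,13}
P ∪ (Q ∩ P) = {2,3,4,5,6,7,8,9,10,11,12,13}
(P ∪ (Q ∩ P))' = {14,15}
(P ∪ (Q ∩ P))' ∪ R = {4,8,11,12,14,15}
((P ∪ (Q ∩ P))' ∪ R)' = {2,3,5,6,7,9,10,13}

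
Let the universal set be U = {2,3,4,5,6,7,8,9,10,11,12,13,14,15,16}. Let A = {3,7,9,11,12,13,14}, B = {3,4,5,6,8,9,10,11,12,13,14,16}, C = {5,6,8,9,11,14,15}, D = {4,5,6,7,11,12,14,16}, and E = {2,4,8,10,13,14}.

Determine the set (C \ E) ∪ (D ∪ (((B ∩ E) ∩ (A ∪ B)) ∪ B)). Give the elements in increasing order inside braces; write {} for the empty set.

{3,4,5,6,7,8,9,10,11,12,13,14,15,16}

C \ E = {5,6,9,11,15}
B ∩ E = {4,8,10,13,14}
A ∪ B = {3,4,5,6,7,8,9,10,11,12,13,14,16}
(B ∩ E) ∩ (A ∪ B) = {4,8,10,13,14}
((B ∩ E) ∩ (A ∪ B)) ∪ B = {3,4,5,6,8,9,10,11,12,13,14,16}
D ∪ (((B ∩ E) ∩ (A ∪ B)) ∪ B) = {3,4,5,6,7,8,9,10,11,12,13,14,16}
(C \ E) ∪ (D ∪ (((B ∩ E) ∩ (A ∪ B)) ∪ B)) = {3,4,5,6,7,8,9,10,11,12,13,14,15,16}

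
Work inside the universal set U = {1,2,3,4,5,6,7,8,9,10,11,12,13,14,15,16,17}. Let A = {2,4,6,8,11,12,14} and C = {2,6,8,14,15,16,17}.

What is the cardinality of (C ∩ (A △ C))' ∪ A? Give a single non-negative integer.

A △ C = {4,11,12,15,16,17}
C ∩ (A △ C) = {15,16,17}
(C ∩ (A △ C))' = {1,2,3,4,5,6,7,8,9,10,11,12,13,14}
(C ∩ (A △ C))' ∪ A = {1,2,3,4,5,6,7,8,9,10,11,12,13,14}
|(C ∩ (A △ C))' ∪ A| = 14

14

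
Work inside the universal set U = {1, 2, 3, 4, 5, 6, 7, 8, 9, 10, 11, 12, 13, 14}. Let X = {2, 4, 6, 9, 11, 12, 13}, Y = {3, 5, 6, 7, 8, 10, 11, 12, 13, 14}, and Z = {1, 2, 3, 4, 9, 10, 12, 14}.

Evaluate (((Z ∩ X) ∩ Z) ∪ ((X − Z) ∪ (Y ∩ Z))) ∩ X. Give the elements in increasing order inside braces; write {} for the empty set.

Z ∩ X = {2, 4, 9, 12}
(Z ∩ X) ∩ Z = {2, 4, 9, 12}
X − Z = {6, 11, 13}
Y ∩ Z = {3, 10, 12, 14}
(X − Z) ∪ (Y ∩ Z) = {3, 6, 10, 11, 12, 13, 14}
((Z ∩ X) ∩ Z) ∪ ((X − Z) ∪ (Y ∩ Z)) = {2, 3, 4, 6, 9, 10, 11, 12, 13, 14}
(((Z ∩ X) ∩ Z) ∪ ((X − Z) ∪ (Y ∩ Z))) ∩ X = {2, 4, 6, 9, 11, 12, 13}

{2, 4, 6, 9, 11, 12, 13}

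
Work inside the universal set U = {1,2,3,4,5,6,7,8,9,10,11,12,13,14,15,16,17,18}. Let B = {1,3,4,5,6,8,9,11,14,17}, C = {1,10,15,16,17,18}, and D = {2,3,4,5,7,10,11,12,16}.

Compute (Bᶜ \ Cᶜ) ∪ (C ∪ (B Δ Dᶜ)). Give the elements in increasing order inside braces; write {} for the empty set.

Bᶜ = {2,7,10,12,13,15,16,18}
Cᶜ = {2,3,4,5,6,7,8,9,11,12,13,14}
Bᶜ \ Cᶜ = {10,15,16,18}
Dᶜ = {1,6,8,9,13,14,15,17,18}
B Δ Dᶜ = {3,4,5,11,13,15,18}
C ∪ (B Δ Dᶜ) = {1,3,4,5,10,11,13,15,16,17,18}
(Bᶜ \ Cᶜ) ∪ (C ∪ (B Δ Dᶜ)) = {1,3,4,5,10,11,13,15,16,17,18}

{1,3,4,5,10,11,13,15,16,17,18}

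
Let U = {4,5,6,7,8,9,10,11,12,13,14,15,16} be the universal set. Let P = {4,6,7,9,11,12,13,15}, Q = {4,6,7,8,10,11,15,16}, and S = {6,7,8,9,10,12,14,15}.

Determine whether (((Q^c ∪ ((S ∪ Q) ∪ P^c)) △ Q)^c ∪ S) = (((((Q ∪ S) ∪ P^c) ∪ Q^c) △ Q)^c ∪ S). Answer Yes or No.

Q^c = {5,9,12,13,14}
S ∪ Q = {4,6,7,8,9,10,11,12,14,15,16}
P^c = {5,8,10,14,16}
(S ∪ Q) ∪ P^c = {4,5,6,7,8,9,10,11,12,14,15,16}
Q^c ∪ ((S ∪ Q) ∪ P^c) = {4,5,6,7,8,9,10,11,12,13,14,15,16}
(Q^c ∪ ((S ∪ Q) ∪ P^c)) △ Q = {5,9,12,13,14}
((Q^c ∪ ((S ∪ Q) ∪ P^c)) △ Q)^c = {4,6,7,8,10,11,15,16}
((Q^c ∪ ((S ∪ Q) ∪ P^c)) △ Q)^c ∪ S = {4,6,7,8,9,10,11,12,14,15,16}
Q ∪ S = {4,6,7,8,9,10,11,12,14,15,16}
(Q ∪ S) ∪ P^c = {4,5,6,7,8,9,10,11,12,14,15,16}
((Q ∪ S) ∪ P^c) ∪ Q^c = {4,5,6,7,8,9,10,11,12,13,14,15,16}
(((Q ∪ S) ∪ P^c) ∪ Q^c) △ Q = {5,9,12,13,14}
((((Q ∪ S) ∪ P^c) ∪ Q^c) △ Q)^c = {4,6,7,8,10,11,15,16}
((((Q ∪ S) ∪ P^c) ∪ Q^c) △ Q)^c ∪ S = {4,6,7,8,9,10,11,12,14,15,16}
Both equal {4,6,7,8,9,10,11,12,14,15,16}, so ((Q^c ∪ ((S ∪ Q) ∪ P^c)) △ Q)^c ∪ S = ((((Q ∪ S) ∪ P^c) ∪ Q^c) △ Q)^c ∪ S.

Yes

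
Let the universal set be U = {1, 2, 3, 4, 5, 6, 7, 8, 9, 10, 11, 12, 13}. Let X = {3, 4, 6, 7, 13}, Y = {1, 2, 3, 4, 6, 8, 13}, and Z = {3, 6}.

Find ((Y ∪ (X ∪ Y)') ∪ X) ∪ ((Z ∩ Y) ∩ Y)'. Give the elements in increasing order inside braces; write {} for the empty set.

{1, 2, 3, 4, 5, 6, 7, 8, 9, 10, 11, 12, 13}

X ∪ Y = {1, 2, 3, 4, 6, 7, 8, 13}
(X ∪ Y)' = {5, 9, 10, 11, 12}
Y ∪ (X ∪ Y)' = {1, 2, 3, 4, 5, 6, 8, 9, 10, 11, 12, 13}
(Y ∪ (X ∪ Y)') ∪ X = {1, 2, 3, 4, 5, 6, 7, 8, 9, 10, 11, 12, 13}
Z ∩ Y = {3, 6}
(Z ∩ Y) ∩ Y = {3, 6}
((Z ∩ Y) ∩ Y)' = {1, 2, 4, 5, 7, 8, 9, 10, 11, 12, 13}
((Y ∪ (X ∪ Y)') ∪ X) ∪ ((Z ∩ Y) ∩ Y)' = {1, 2, 3, 4, 5, 6, 7, 8, 9, 10, 11, 12, 13}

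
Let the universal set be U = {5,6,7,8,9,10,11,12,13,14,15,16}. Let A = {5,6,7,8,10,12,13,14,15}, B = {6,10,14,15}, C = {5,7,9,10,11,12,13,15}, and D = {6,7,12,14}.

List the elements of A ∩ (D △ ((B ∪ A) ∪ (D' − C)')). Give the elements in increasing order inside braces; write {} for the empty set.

{5,8,10,13,15}

B ∪ A = {5,6,7,8,10,12,13,14,15}
D' = {5,8,9,10,11,13,15,16}
D' − C = {8,16}
(D' − C)' = {5,6,7,9,10,11,12,13,14,15}
(B ∪ A) ∪ (D' − C)' = {5,6,7,8,9,10,11,12,13,14,15}
D △ ((B ∪ A) ∪ (D' − C)') = {5,8,9,10,11,13,15}
A ∩ (D △ ((B ∪ A) ∪ (D' − C)')) = {5,8,10,13,15}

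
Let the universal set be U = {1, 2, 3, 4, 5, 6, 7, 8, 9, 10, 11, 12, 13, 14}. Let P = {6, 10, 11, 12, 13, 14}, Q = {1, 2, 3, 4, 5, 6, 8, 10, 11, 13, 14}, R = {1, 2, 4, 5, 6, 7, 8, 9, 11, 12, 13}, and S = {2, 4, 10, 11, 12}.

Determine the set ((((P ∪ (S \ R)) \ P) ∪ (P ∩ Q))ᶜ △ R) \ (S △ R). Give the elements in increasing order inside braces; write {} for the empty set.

S \ R = {10}
P ∪ (S \ R) = {6, 10, 11, 12, 13, 14}
(P ∪ (S \ R)) \ P = {}
P ∩ Q = {6, 10, 11, 13, 14}
((P ∪ (S \ R)) \ P) ∪ (P ∩ Q) = {6, 10, 11, 13, 14}
(((P ∪ (S \ R)) \ P) ∪ (P ∩ Q))ᶜ = {1, 2, 3, 4, 5, 7, 8, 9, 12}
(((P ∪ (S \ R)) \ P) ∪ (P ∩ Q))ᶜ △ R = {3, 6, 11, 13}
S △ R = {1, 5, 6, 7, 8, 9, 10, 13}
((((P ∪ (S \ R)) \ P) ∪ (P ∩ Q))ᶜ △ R) \ (S △ R) = {3, 11}

{3, 11}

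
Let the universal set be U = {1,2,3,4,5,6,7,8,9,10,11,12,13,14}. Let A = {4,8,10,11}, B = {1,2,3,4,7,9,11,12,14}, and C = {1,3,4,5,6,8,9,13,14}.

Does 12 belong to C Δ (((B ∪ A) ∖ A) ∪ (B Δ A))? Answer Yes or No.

Yes

12 ∈ B and 12 ∉ A, so 12 ∈ B ∪ A
12 ∈ (B ∪ A) and 12 ∉ A, so 12 ∈ (B ∪ A) ∖ A
12 ∈ B and 12 ∉ A, so 12 ∈ B Δ A
12 ∈ ((B ∪ A) ∖ A) and 12 ∈ (B Δ A), so 12 ∈ ((B ∪ A) ∖ A) ∪ (B Δ A)
12 ∉ C and 12 ∈ (((B ∪ A) ∖ A) ∪ (B Δ A)), so 12 ∈ C Δ (((B ∪ A) ∖ A) ∪ (B Δ A))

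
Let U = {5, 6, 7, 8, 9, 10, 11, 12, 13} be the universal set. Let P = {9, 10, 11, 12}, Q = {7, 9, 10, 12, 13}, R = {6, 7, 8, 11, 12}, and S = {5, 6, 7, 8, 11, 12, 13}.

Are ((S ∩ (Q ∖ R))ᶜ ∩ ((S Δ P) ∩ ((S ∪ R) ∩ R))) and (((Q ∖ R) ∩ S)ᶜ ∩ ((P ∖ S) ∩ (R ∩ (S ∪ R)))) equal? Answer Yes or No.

Q ∖ R = {9, 10, 13}
S ∩ (Q ∖ R) = {13}
(S ∩ (Q ∖ R))ᶜ = {5, 6, 7, 8, 9, 10, 11, 12}
S Δ P = {5, 6, 7, 8, 9, 10, 13}
S ∪ R = {5, 6, 7, 8, 11, 12, 13}
(S ∪ R) ∩ R = {6, 7, 8, 11, 12}
(S Δ P) ∩ ((S ∪ R) ∩ R) = {6, 7, 8}
(S ∩ (Q ∖ R))ᶜ ∩ ((S Δ P) ∩ ((S ∪ R) ∩ R)) = {6, 7, 8}
(Q ∖ R) ∩ S = {13}
((Q ∖ R) ∩ S)ᶜ = {5, 6, 7, 8, 9, 10, 11, 12}
P ∖ S = {9, 10}
R ∩ (S ∪ R) = {6, 7, 8, 11, 12}
(P ∖ S) ∩ (R ∩ (S ∪ R)) = {}
((Q ∖ R) ∩ S)ᶜ ∩ ((P ∖ S) ∩ (R ∩ (S ∪ R))) = {}
6 ∈ (S ∩ (Q ∖ R))ᶜ ∩ ((S Δ P) ∩ ((S ∪ R) ∩ R)) but 6 ∉ ((Q ∖ R) ∩ S)ᶜ ∩ ((P ∖ S) ∩ (R ∩ (S ∪ R))), so they differ.

No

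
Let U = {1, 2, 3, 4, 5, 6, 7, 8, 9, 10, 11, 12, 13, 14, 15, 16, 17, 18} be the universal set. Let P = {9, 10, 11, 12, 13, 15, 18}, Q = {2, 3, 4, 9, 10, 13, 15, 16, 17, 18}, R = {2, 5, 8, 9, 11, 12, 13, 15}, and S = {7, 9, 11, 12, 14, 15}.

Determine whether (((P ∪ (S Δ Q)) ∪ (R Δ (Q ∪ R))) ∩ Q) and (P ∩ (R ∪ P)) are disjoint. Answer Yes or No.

S Δ Q = {2, 3, 4, 7, 10, 11, 12, 13, 14, 16, 17, 18}
P ∪ (S Δ Q) = {2, 3, 4, 7, 9, 10, 11, 12, 13, 14, 15, 16, 17, 18}
Q ∪ R = {2, 3, 4, 5, 8, 9, 10, 11, 12, 13, 15, 16, 17, 18}
R Δ (Q ∪ R) = {3, 4, 10, 16, 17, 18}
(P ∪ (S Δ Q)) ∪ (R Δ (Q ∪ R)) = {2, 3, 4, 7, 9, 10, 11, 12, 13, 14, 15, 16, 17, 18}
((P ∪ (S Δ Q)) ∪ (R Δ (Q ∪ R))) ∩ Q = {2, 3, 4, 9, 10, 13, 15, 16, 17, 18}
R ∪ P = {2, 5, 8, 9, 10, 11, 12, 13, 15, 18}
P ∩ (R ∪ P) = {9, 10, 11, 12, 13, 15, 18}
9 lies in both, so they are not disjoint.

No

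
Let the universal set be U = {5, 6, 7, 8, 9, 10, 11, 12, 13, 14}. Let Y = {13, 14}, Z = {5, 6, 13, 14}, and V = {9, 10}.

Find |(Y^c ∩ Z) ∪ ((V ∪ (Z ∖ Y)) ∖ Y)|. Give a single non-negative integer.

Y^c = {5, 6, 7, 8, 9, 10, 11, 12}
Y^c ∩ Z = {5, 6}
Z ∖ Y = {5, 6}
V ∪ (Z ∖ Y) = {5, 6, 9, 10}
(V ∪ (Z ∖ Y)) ∖ Y = {5, 6, 9, 10}
(Y^c ∩ Z) ∪ ((V ∪ (Z ∖ Y)) ∖ Y) = {5, 6, 9, 10}
|(Y^c ∩ Z) ∪ ((V ∪ (Z ∖ Y)) ∖ Y)| = 4

4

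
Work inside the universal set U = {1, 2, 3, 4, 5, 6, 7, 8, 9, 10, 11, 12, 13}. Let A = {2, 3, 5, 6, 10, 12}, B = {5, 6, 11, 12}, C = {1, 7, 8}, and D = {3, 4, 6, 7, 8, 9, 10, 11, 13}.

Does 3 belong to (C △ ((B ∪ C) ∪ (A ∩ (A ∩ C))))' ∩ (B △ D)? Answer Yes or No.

3 ∉ B and 3 ∉ C, so 3 ∉ B ∪ C
3 ∈ A and 3 ∉ C, so 3 ∉ A ∩ C
3 ∈ A and 3 ∉ (A ∩ C), so 3 ∉ A ∩ (A ∩ C)
3 ∉ (B ∪ C) and 3 ∉ (A ∩ (A ∩ C)), so 3 ∉ (B ∪ C) ∪ (A ∩ (A ∩ C))
3 ∉ C and 3 ∉ ((B ∪ C) ∪ (A ∩ (A ∩ C))), so 3 ∉ C △ ((B ∪ C) ∪ (A ∩ (A ∩ C)))
3 ∈ (C △ ((B ∪ C) ∪ (A ∩ (A ∩ C))))' since 3 ∉ (C △ ((B ∪ C) ∪ (A ∩ (A ∩ C))))
3 ∉ B and 3 ∈ D, so 3 ∈ B △ D
3 ∈ (C △ ((B ∪ C) ∪ (A ∩ (A ∩ C))))' and 3 ∈ (B △ D), so 3 ∈ (C △ ((B ∪ C) ∪ (A ∩ (A ∩ C))))' ∩ (B △ D)

Yes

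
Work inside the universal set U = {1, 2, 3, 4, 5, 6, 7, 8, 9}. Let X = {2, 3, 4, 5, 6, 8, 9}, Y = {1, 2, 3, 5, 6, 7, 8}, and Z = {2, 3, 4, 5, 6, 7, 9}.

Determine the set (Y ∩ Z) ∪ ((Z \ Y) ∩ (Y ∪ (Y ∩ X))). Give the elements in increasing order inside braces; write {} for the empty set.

{2, 3, 5, 6, 7}

Y ∩ Z = {2, 3, 5, 6, 7}
Z \ Y = {4, 9}
Y ∩ X = {2, 3, 5, 6, 8}
Y ∪ (Y ∩ X) = {1, 2, 3, 5, 6, 7, 8}
(Z \ Y) ∩ (Y ∪ (Y ∩ X)) = {}
(Y ∩ Z) ∪ ((Z \ Y) ∩ (Y ∪ (Y ∩ X))) = {2, 3, 5, 6, 7}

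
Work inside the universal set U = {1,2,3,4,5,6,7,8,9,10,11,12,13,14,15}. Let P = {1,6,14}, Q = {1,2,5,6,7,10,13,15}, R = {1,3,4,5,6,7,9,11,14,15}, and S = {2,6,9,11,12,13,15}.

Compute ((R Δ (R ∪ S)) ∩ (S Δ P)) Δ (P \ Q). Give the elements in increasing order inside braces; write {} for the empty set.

{2,12,13,14}

R ∪ S = {1,2,3,4,5,6,7,9,11,12,13,14,15}
R Δ (R ∪ S) = {2,12,13}
S Δ P = {1,2,9,11,12,13,14,15}
(R Δ (R ∪ S)) ∩ (S Δ P) = {2,12,13}
P \ Q = {14}
((R Δ (R ∪ S)) ∩ (S Δ P)) Δ (P \ Q) = {2,12,13,14}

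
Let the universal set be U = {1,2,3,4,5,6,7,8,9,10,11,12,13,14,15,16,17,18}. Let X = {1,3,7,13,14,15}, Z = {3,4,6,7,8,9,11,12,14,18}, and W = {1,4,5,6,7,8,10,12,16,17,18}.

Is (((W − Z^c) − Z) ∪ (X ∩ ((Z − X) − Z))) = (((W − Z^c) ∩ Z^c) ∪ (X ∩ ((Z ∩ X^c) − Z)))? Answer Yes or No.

Z^c = {1,2,5,10,13,15,16,17}
W − Z^c = {4,6,7,8,12,18}
(W − Z^c) − Z = {}
Z − X = {4,6,8,9,11,12,18}
(Z − X) − Z = {}
X ∩ ((Z − X) − Z) = {}
((W − Z^c) − Z) ∪ (X ∩ ((Z − X) − Z)) = {}
(W − Z^c) ∩ Z^c = {}
X^c = {2,4,5,6,8,9,10,11,12,16,17,18}
Z ∩ X^c = {4,6,8,9,11,12,18}
(Z ∩ X^c) − Z = {}
X ∩ ((Z ∩ X^c) − Z) = {}
((W − Z^c) ∩ Z^c) ∪ (X ∩ ((Z ∩ X^c) − Z)) = {}
Both equal {}, so ((W − Z^c) − Z) ∪ (X ∩ ((Z − X) − Z)) = ((W − Z^c) ∩ Z^c) ∪ (X ∩ ((Z ∩ X^c) − Z)).

Yes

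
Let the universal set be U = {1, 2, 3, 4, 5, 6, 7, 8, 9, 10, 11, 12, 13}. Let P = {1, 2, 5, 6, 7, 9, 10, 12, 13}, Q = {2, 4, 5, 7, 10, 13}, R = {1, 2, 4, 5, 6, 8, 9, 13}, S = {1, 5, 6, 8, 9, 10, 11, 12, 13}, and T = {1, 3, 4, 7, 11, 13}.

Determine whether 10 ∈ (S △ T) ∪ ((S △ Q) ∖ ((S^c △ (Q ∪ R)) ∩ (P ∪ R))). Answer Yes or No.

Yes

10 ∈ S and 10 ∉ T, so 10 ∈ S △ T
10 ∈ S and 10 ∈ Q, so 10 ∉ S △ Q
10 ∈ S, so 10 ∉ S^c
10 ∈ Q and 10 ∉ R, so 10 ∈ Q ∪ R
10 ∉ S^c and 10 ∈ (Q ∪ R), so 10 ∈ S^c △ (Q ∪ R)
10 ∈ P and 10 ∉ R, so 10 ∈ P ∪ R
10 ∈ (S^c △ (Q ∪ R)) and 10 ∈ (P ∪ R), so 10 ∈ (S^c △ (Q ∪ R)) ∩ (P ∪ R)
10 ∉ (S △ Q) and 10 ∈ ((S^c △ (Q ∪ R)) ∩ (P ∪ R)), so 10 ∉ (S △ Q) ∖ ((S^c △ (Q ∪ R)) ∩ (P ∪ R))
10 ∈ (S △ T) and 10 ∉ ((S △ Q) ∖ ((S^c △ (Q ∪ R)) ∩ (P ∪ R))), so 10 ∈ (S △ T) ∪ ((S △ Q) ∖ ((S^c △ (Q ∪ R)) ∩ (P ∪ R)))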